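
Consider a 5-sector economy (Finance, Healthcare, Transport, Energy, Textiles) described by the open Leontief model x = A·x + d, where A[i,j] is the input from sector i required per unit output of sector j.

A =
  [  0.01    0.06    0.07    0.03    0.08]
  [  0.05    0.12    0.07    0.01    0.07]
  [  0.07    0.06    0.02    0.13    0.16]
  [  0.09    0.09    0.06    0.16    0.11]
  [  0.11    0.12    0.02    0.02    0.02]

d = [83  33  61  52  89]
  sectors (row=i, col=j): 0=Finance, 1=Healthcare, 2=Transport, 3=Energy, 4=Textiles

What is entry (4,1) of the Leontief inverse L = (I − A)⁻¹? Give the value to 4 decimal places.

Form M = I − A:
  [  0.99   -0.06   -0.07   -0.03   -0.08]
  [ -0.05    0.88   -0.07   -0.01   -0.07]
  [ -0.07   -0.06    0.98   -0.13   -0.16]
  [ -0.09   -0.09   -0.06    0.84   -0.11]
  [ -0.11   -0.12   -0.02   -0.02    0.98]
Leontief inverse L = M⁻¹:
  [  1.0385    0.0976    0.0868    0.0543    0.1120]
  [  0.0807    1.1665    0.0934    0.0338    0.1090]
  [  0.1200    0.1264    1.0529    0.1738    0.2102]
  [  0.1458    0.1654    0.1004    1.2174    0.1767]
  [  0.1319    0.1597    0.0447    0.0386    1.0542]
Total output x = L · d:
  x_0 = 1.0385·83 + 0.0976·33 + 0.0868·61 + 0.0543·52 + 0.1120·89 = 107.5070
  x_1 = 0.0807·83 + 1.1665·33 + 0.0934·61 + 0.0338·52 + 0.1090·89 = 62.3459
  x_2 = 0.1200·83 + 0.1264·33 + 1.0529·61 + 0.1738·52 + 0.2102·89 = 106.1057
  x_3 = 0.1458·83 + 0.1654·33 + 0.1004·61 + 1.2174·52 + 0.1767·89 = 102.7129
  x_4 = 0.1319·83 + 0.1597·33 + 0.0447·61 + 0.0386·52 + 1.0542·89 = 114.7792

L[4,1] = 0.1597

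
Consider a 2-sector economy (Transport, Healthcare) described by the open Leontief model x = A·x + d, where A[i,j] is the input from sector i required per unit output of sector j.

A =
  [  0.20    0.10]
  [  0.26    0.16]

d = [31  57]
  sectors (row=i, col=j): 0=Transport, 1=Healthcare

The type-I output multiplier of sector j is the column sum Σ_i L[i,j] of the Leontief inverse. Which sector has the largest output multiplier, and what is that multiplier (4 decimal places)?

Transport (1.7028)

Form M = I − A:
  [  0.80   -0.10]
  [ -0.26    0.84]
Leontief inverse L = M⁻¹:
  [  1.3003    0.1548]
  [  0.4025    1.2384]
Total output x = L · d:
  x_0 = 1.3003·31 + 0.1548·57 = 49.1331
  x_1 = 0.4025·31 + 1.2384·57 = 83.0650
Output multipliers (column sums of L):
  Transport: 1.7028
  Healthcare: 1.3932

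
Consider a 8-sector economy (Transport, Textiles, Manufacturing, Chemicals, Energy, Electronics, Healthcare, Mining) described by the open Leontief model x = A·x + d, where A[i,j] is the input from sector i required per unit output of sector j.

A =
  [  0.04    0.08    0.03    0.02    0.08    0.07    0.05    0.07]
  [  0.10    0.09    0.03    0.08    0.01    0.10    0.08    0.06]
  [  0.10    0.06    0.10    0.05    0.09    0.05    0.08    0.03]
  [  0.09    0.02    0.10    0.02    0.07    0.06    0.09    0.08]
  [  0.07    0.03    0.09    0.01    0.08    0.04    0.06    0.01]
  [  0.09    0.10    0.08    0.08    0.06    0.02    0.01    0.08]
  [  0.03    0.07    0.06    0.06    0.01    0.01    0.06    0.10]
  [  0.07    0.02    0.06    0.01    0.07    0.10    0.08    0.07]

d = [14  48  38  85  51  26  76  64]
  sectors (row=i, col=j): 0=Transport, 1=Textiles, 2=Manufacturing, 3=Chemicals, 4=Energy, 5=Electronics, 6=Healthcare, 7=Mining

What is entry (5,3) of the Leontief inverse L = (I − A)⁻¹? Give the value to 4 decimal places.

L[5,3] = 0.1198

Form M = I − A:
  [  0.96   -0.08   -0.03   -0.02   -0.08   -0.07   -0.05   -0.07]
  [ -0.10    0.91   -0.03   -0.08   -0.01   -0.10   -0.08   -0.06]
  [ -0.10   -0.06    0.90   -0.05   -0.09   -0.05   -0.08   -0.03]
  [ -0.09   -0.02   -0.10    0.98   -0.07   -0.06   -0.09   -0.08]
  [ -0.07   -0.03   -0.09   -0.01    0.92   -0.04   -0.06   -0.01]
  [ -0.09   -0.10   -0.08   -0.08   -0.06    0.98   -0.01   -0.08]
  [ -0.03   -0.07   -0.06   -0.06   -0.01   -0.01    0.94   -0.10]
  [ -0.07   -0.02   -0.06   -0.01   -0.07   -0.10   -0.08    0.93]
Leontief inverse L = M⁻¹:
  [  1.1021    0.1316    0.0856    0.0561    0.1280    0.1186    0.1023    0.1216]
  [  0.1773    1.1580    0.0985    0.1274    0.0695    0.1615    0.1460    0.1325]
  [  0.1770    0.1254    1.1729    0.0941    0.1545    0.1085    0.1480    0.0943]
  [  0.1609    0.0804    0.1689    1.0604    0.1320    0.1146    0.1530    0.1417]
  [  0.1231    0.0761    0.1413    0.0409    1.1257    0.0787    0.1061    0.0525]
  [  0.1663    0.1591    0.1472    0.1198    0.1219    1.0835    0.0777    0.1407]
  [  0.0873    0.1142    0.1118    0.0918    0.0541    0.0582    1.1134    0.1508]
  [  0.1346    0.0764    0.1221    0.0483    0.1250    0.1481    0.1341    1.1269]
Total output x = L · d:
  x_0 = 1.1021·14 + 0.1316·48 + 0.0856·38 + 0.0561·85 + 0.1280·51 + 0.1186·26 + 0.1023·76 + 0.1216·64 = 54.9312
  x_1 = 0.1773·14 + 1.1580·48 + 0.0985·38 + 0.1274·85 + 0.0695·51 + 0.1615·26 + 0.1460·76 + 0.1325·64 = 99.9552
  x_2 = 0.1770·14 + 0.1254·48 + 1.1729·38 + 0.0941·85 + 0.1545·51 + 0.1085·26 + 0.1480·76 + 0.0943·64 = 89.0491
  x_3 = 0.1609·14 + 0.0804·48 + 0.1689·38 + 1.0604·85 + 0.1320·51 + 0.1146·26 + 0.1530·76 + 0.1417·64 = 133.0727
  x_4 = 0.1231·14 + 0.0761·48 + 0.1413·38 + 0.0409·85 + 1.1257·51 + 0.0787·26 + 0.1061·76 + 0.0525·64 = 85.1050
  x_5 = 0.1663·14 + 0.1591·48 + 0.1472·38 + 0.1198·85 + 0.1219·51 + 1.0835·26 + 0.0777·76 + 0.1407·64 = 75.0364
  x_6 = 0.0873·14 + 0.1142·48 + 0.1118·38 + 0.0918·85 + 0.0541·51 + 0.0582·26 + 1.1134·76 + 0.1508·64 = 117.2954
  x_7 = 0.1346·14 + 0.0764·48 + 0.1221·38 + 0.0483·85 + 0.1250·51 + 0.1481·26 + 0.1341·76 + 1.1269·64 = 106.8415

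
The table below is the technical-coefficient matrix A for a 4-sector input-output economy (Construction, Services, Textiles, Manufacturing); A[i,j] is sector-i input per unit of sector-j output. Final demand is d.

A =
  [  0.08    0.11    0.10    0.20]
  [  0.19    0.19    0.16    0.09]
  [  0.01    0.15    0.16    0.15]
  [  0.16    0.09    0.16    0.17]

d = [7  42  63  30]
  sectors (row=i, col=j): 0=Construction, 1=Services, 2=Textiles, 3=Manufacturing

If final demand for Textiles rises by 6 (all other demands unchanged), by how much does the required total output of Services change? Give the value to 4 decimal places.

2.1603

Form M = I − A:
  [  0.92   -0.11   -0.10   -0.20]
  [ -0.19    0.81   -0.16   -0.09]
  [ -0.01   -0.15    0.84   -0.15]
  [ -0.16   -0.09   -0.16    0.83]
Leontief inverse L = M⁻¹:
  [  1.2055    0.2526    0.2612    0.3651]
  [  0.3406    1.3805    0.3600    0.2968]
  [  0.1277    0.2951    1.3193    0.3012]
  [  0.2939    0.2553    0.3437    1.3654]
Total output x = L · d:
  x_0 = 1.2055·7 + 0.2526·42 + 0.2612·63 + 0.3651·30 = 46.4539
  x_1 = 0.3406·7 + 1.3805·42 + 0.3600·63 + 0.2968·30 = 91.9527
  x_2 = 0.1277·7 + 0.2951·42 + 1.3193·63 + 0.3012·30 = 105.4366
  x_3 = 0.2939·7 + 0.2553·42 + 0.3437·63 + 1.3654·30 = 75.3954
Δx_1 = L[1,2] · Δd_2 = 0.3600 · 6 = 2.1603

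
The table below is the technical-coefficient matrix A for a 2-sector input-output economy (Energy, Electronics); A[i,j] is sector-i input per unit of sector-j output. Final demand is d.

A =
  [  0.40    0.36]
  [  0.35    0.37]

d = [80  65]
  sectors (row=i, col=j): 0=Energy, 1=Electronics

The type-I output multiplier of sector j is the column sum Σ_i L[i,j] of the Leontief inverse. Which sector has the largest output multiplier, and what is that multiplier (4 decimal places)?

Energy (3.8889)

Form M = I − A:
  [  0.60   -0.36]
  [ -0.35    0.63]
Leontief inverse L = M⁻¹:
  [  2.5000    1.4286]
  [  1.3889    2.3810]
Total output x = L · d:
  x_0 = 2.5000·80 + 1.4286·65 = 292.8571
  x_1 = 1.3889·80 + 2.3810·65 = 265.8730
Output multipliers (column sums of L):
  Energy: 3.8889
  Electronics: 3.8095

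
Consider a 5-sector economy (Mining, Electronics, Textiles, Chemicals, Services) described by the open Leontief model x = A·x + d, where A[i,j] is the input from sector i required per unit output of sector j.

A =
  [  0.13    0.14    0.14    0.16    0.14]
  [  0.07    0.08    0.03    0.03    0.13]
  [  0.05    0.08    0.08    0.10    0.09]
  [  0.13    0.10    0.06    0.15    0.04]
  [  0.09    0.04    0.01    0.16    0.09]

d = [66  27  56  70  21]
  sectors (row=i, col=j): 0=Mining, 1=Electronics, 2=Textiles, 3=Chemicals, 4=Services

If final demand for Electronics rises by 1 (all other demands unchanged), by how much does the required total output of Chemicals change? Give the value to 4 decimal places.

0.1880

Form M = I − A:
  [  0.87   -0.14   -0.14   -0.16   -0.14]
  [ -0.07    0.92   -0.03   -0.03   -0.13]
  [ -0.05   -0.08    0.92   -0.10   -0.09]
  [ -0.13   -0.10   -0.06    0.85   -0.04]
  [ -0.09   -0.04   -0.01   -0.16    0.91]
Leontief inverse L = M⁻¹:
  [  1.2588    0.2577    0.2239    0.3226    0.2668]
  [  0.1312    1.1329    0.0661    0.1089    0.1934]
  [  0.1210    0.1437    1.1242    0.1900    0.1587]
  [  0.2246    0.1880    0.1242    1.2643    0.1293]
  [  0.1711    0.1099    0.0592    0.2611    1.1583]
Total output x = L · d:
  x_0 = 1.2588·66 + 0.2577·27 + 0.2239·56 + 0.3226·70 + 0.2668·21 = 130.7659
  x_1 = 0.1312·66 + 1.1329·27 + 0.0661·56 + 0.1089·70 + 0.1934·21 = 54.6324
  x_2 = 0.1210·66 + 0.1437·27 + 1.1242·56 + 0.1900·70 + 0.1587·21 = 91.4471
  x_3 = 0.2246·66 + 0.1880·27 + 0.1242·56 + 1.2643·70 + 0.1293·21 = 118.0666
  x_4 = 0.1711·66 + 0.1099·27 + 0.0592·56 + 0.2611·70 + 1.1583·21 = 60.1751
Δx_3 = L[3,1] · Δd_1 = 0.1880 · 1 = 0.1880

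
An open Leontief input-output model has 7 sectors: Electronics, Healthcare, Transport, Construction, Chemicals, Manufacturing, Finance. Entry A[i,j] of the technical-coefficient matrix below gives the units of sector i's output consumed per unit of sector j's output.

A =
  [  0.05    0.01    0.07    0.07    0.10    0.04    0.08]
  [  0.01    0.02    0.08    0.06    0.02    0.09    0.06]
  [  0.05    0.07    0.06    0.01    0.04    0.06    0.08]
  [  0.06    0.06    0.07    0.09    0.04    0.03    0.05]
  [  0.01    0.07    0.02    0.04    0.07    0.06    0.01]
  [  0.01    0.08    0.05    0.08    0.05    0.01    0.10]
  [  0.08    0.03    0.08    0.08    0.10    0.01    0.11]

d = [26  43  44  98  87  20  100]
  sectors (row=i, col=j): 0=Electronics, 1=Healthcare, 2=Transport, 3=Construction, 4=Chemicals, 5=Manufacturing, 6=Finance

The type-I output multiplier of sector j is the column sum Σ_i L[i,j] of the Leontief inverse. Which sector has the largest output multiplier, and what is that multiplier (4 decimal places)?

Finance (1.7923)

Form M = I − A:
  [  0.95   -0.01   -0.07   -0.07   -0.10   -0.04   -0.08]
  [ -0.01    0.98   -0.08   -0.06   -0.02   -0.09   -0.06]
  [ -0.05   -0.07    0.94   -0.01   -0.04   -0.06   -0.08]
  [ -0.06   -0.06   -0.07    0.91   -0.04   -0.03   -0.05]
  [ -0.01   -0.07   -0.02   -0.04    0.93   -0.06   -0.01]
  [ -0.01   -0.08   -0.05   -0.08   -0.05    0.99   -0.10]
  [ -0.08   -0.03   -0.08   -0.08   -0.10   -0.01    0.89]
Leontief inverse L = M⁻¹:
  [  1.0786    0.0452    0.1097    0.1104    0.1435    0.0677    0.1253]
  [  0.0334    1.0506    0.1146    0.0941    0.0521    0.1109    0.1025]
  [  0.0740    0.0984    1.0980    0.0462    0.0773    0.0858    0.1251]
  [  0.0876    0.0913    0.1113    1.1298    0.0781    0.0585    0.0950]
  [  0.0231    0.0934    0.0454    0.0669    1.0930    0.0808    0.0376]
  [  0.0373    0.1093    0.0901    0.1186    0.0865    1.0373    0.1430]
  [  0.1156    0.0682    0.1285    0.1277    0.1524    0.0435    1.1639]
Total output x = L · d:
  x_0 = 1.0786·26 + 0.0452·43 + 0.1097·44 + 0.1104·98 + 0.1435·87 + 0.0677·20 + 0.1253·100 = 72.0062
  x_1 = 0.0334·26 + 1.0506·43 + 0.1146·44 + 0.0941·98 + 0.0521·87 + 0.1109·20 + 0.1025·100 = 77.3140
  x_2 = 0.0740·26 + 0.0984·43 + 1.0980·44 + 0.0462·98 + 0.0773·87 + 0.0858·20 + 0.1251·100 = 79.9473
  x_3 = 0.0876·26 + 0.0913·43 + 0.1113·44 + 1.1298·98 + 0.0781·87 + 0.0585·20 + 0.0950·100 = 139.2825
  x_4 = 0.0231·26 + 0.0934·43 + 0.0454·44 + 0.0669·98 + 1.0930·87 + 0.0808·20 + 0.0376·100 = 113.6325
  x_5 = 0.0373·26 + 0.1093·43 + 0.0901·44 + 0.1186·98 + 0.0865·87 + 1.0373·20 + 0.1430·100 = 63.8280
  x_6 = 0.1156·26 + 0.0682·43 + 0.1285·44 + 0.1277·98 + 0.1524·87 + 0.0435·20 + 1.1639·100 = 154.6290
Output multipliers (column sums of L):
  Electronics: 1.4496
  Healthcare: 1.5564
  Transport: 1.6977
  Construction: 1.6937
  Chemicals: 1.6830
  Manufacturing: 1.4845
  Finance: 1.7923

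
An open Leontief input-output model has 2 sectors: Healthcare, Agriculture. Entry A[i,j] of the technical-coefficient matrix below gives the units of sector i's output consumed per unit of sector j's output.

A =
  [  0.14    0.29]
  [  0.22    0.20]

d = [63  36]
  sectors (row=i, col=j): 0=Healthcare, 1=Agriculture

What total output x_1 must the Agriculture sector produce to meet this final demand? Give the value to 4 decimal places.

71.8039

Form M = I − A:
  [  0.86   -0.29]
  [ -0.22    0.80]
Leontief inverse L = M⁻¹:
  [  1.2816    0.4646]
  [  0.3525    1.3778]
Total output x = L · d:
  x_0 = 1.2816·63 + 0.4646·36 = 97.4688
  x_1 = 0.3525·63 + 1.3778·36 = 71.8039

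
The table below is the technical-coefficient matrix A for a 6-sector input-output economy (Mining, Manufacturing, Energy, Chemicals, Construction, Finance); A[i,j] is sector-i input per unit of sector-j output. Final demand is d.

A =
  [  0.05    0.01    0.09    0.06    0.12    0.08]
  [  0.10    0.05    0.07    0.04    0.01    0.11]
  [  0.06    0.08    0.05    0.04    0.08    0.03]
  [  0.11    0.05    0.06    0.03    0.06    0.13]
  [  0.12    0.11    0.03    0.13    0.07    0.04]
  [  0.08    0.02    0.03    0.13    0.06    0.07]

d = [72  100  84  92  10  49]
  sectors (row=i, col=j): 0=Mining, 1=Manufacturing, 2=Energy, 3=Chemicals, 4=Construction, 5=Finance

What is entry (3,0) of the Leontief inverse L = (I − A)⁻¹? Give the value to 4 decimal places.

L[3,0] = 0.1714

Form M = I − A:
  [  0.95   -0.01   -0.09   -0.06   -0.12   -0.08]
  [ -0.10    0.95   -0.07   -0.04   -0.01   -0.11]
  [ -0.06   -0.08    0.95   -0.04   -0.08   -0.03]
  [ -0.11   -0.05   -0.06    0.97   -0.06   -0.13]
  [ -0.12   -0.11   -0.03   -0.13    0.93   -0.04]
  [ -0.08   -0.02   -0.03   -0.13   -0.06    0.93]
Leontief inverse L = M⁻¹:
  [  1.1119    0.0509    0.1259    0.1163    0.1707    0.1293]
  [  0.1506    1.0775    0.1059    0.0868    0.0559    0.1584]
  [  0.1109    0.1120    1.0827    0.0820    0.1187    0.0743]
  [  0.1714    0.0847    0.1007    1.0893    0.1139    0.1852]
  [  0.1948    0.1517    0.0807    0.1879    1.1283    0.1121]
  [  0.1390    0.0528    0.0673    0.1789    0.1084    1.1253]
Total output x = L · d:
  x_0 = 1.1119·72 + 0.0509·100 + 0.1259·84 + 0.1163·92 + 0.1707·10 + 0.1293·49 = 114.4615
  x_1 = 0.1506·72 + 1.0775·100 + 0.1059·84 + 0.0868·92 + 0.0559·10 + 0.1584·49 = 143.7975
  x_2 = 0.1109·72 + 0.1120·100 + 1.0827·84 + 0.0820·92 + 0.1187·10 + 0.0743·49 = 122.4956
  x_3 = 0.1714·72 + 0.0847·100 + 0.1007·84 + 1.0893·92 + 0.1139·10 + 0.1852·49 = 139.6945
  x_4 = 0.1948·72 + 0.1517·100 + 0.0807·84 + 0.1879·92 + 1.1283·10 + 0.1121·49 = 70.0357
  x_5 = 0.1390·72 + 0.0528·100 + 0.0673·84 + 0.1789·92 + 0.1084·10 + 1.1253·49 = 93.6238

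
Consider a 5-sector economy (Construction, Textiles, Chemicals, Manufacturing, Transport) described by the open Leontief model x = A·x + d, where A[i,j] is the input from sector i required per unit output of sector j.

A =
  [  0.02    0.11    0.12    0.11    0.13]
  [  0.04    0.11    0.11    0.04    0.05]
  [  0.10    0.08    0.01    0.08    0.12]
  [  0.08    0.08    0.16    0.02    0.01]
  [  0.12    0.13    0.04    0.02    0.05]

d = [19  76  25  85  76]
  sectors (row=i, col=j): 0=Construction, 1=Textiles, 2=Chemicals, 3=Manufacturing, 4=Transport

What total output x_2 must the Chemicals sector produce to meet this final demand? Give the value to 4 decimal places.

62.7495

Form M = I − A:
  [  0.98   -0.11   -0.12   -0.11   -0.13]
  [ -0.04    0.89   -0.11   -0.04   -0.05]
  [ -0.10   -0.08    0.99   -0.08   -0.12]
  [ -0.08   -0.08   -0.16    0.98   -0.01]
  [ -0.12   -0.13   -0.04   -0.02    0.95]
Leontief inverse L = M⁻¹:
  [  1.0813    0.1901    0.1835    0.1478    0.1827]
  [  0.0806    1.1674    0.1547    0.0712    0.0928]
  [  0.1444    0.1480    1.0689    0.1128    0.1638]
  [  0.1200    0.1369    0.2031    1.0573    0.0604]
  [  0.1562    0.1929    0.0936    0.0554    1.0966]
Total output x = L · d:
  x_0 = 1.0813·19 + 0.1901·76 + 0.1835·25 + 0.1478·85 + 0.1827·76 = 66.0331
  x_1 = 0.0806·19 + 1.1674·76 + 0.1547·25 + 0.0712·85 + 0.0928·76 = 107.2289
  x_2 = 0.1444·19 + 0.1480·76 + 1.0689·25 + 0.1128·85 + 0.1638·76 = 62.7495
  x_3 = 0.1200·19 + 0.1369·76 + 0.2031·25 + 1.0573·85 + 0.0604·76 = 112.2256
  x_4 = 0.1562·19 + 0.1929·76 + 0.0936·25 + 0.0554·85 + 1.0966·76 = 108.0192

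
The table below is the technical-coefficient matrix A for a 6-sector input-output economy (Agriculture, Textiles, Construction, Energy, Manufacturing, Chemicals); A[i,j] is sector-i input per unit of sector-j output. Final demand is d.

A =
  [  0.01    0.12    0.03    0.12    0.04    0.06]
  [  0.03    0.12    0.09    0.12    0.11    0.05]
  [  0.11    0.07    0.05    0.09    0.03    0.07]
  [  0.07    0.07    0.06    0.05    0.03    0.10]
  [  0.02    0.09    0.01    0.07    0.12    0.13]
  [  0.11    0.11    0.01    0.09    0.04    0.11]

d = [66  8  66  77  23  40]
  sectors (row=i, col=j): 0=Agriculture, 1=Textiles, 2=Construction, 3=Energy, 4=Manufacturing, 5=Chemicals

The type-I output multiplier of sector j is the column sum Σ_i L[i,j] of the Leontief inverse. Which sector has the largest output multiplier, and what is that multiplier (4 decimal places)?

Form M = I − A:
  [  0.99   -0.12   -0.03   -0.12   -0.04   -0.06]
  [ -0.03    0.88   -0.09   -0.12   -0.11   -0.05]
  [ -0.11   -0.07    0.95   -0.09   -0.03   -0.07]
  [ -0.07   -0.07   -0.06    0.95   -0.03   -0.10]
  [ -0.02   -0.09   -0.01   -0.07    0.88   -0.13]
  [ -0.11   -0.11   -0.01   -0.09   -0.04    0.89]
Leontief inverse L = M⁻¹:
  [  1.0505    0.1862    0.0643    0.1798    0.0848    0.1189]
  [  0.0837    1.2084    0.1330    0.2010    0.1722    0.1317]
  [  0.1520    0.1434    1.0831    0.1578    0.0731    0.1319]
  [  0.1117    0.1377    0.0893    1.1127    0.0704    0.1576]
  [  0.0661    0.1693    0.0415    0.1397    1.1760    0.2047]
  [  0.1562    0.1955    0.0475    0.1676    0.0926    1.1812]
Total output x = L · d:
  x_0 = 1.0505·66 + 0.1862·8 + 0.0643·66 + 0.1798·77 + 0.0848·23 + 0.1189·40 = 95.6227
  x_1 = 0.0837·66 + 1.2084·8 + 0.1330·66 + 0.2010·77 + 0.1722·23 + 0.1317·40 = 48.6803
  x_2 = 0.1520·66 + 0.1434·8 + 1.0831·66 + 0.1578·77 + 0.0731·23 + 0.1319·40 = 101.7757
  x_3 = 0.1117·66 + 0.1377·8 + 0.0893·66 + 1.1127·77 + 0.0704·23 + 0.1576·40 = 107.9685
  x_4 = 0.0661·66 + 0.1693·8 + 0.0415·66 + 0.1397·77 + 1.1760·23 + 0.2047·40 = 54.4508
  x_5 = 0.1562·66 + 0.1955·8 + 0.0475·66 + 0.1676·77 + 0.0926·23 + 1.1812·40 = 77.2880
Output multipliers (column sums of L):
  Agriculture: 1.6202
  Textiles: 2.0406
  Construction: 1.4587
  Energy: 1.9587
  Manufacturing: 1.6691
  Chemicals: 1.9261

Textiles (2.0406)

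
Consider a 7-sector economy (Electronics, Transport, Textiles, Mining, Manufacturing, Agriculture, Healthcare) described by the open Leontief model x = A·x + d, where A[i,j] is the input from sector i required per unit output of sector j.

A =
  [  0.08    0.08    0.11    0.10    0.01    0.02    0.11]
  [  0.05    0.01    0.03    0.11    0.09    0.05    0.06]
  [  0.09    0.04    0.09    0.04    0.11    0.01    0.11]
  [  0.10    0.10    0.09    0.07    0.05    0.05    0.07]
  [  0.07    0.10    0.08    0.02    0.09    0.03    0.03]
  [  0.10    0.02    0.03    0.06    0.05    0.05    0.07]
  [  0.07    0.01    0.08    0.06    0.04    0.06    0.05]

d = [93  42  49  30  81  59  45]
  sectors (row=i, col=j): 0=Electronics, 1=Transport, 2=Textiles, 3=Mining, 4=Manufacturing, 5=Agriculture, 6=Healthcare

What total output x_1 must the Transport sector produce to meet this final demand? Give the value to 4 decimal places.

83.8847

Form M = I − A:
  [  0.92   -0.08   -0.11   -0.10   -0.01   -0.02   -0.11]
  [ -0.05    0.99   -0.03   -0.11   -0.09   -0.05   -0.06]
  [ -0.09   -0.04    0.91   -0.04   -0.11   -0.01   -0.11]
  [ -0.10   -0.10   -0.09    0.93   -0.05   -0.05   -0.07]
  [ -0.07   -0.10   -0.08   -0.02    0.91   -0.03   -0.03]
  [ -0.10   -0.02   -0.03   -0.06   -0.05    0.95   -0.07]
  [ -0.07   -0.01   -0.08   -0.06   -0.04   -0.06    0.95]
Leontief inverse L = M⁻¹:
  [  1.1545    0.1270    0.1836    0.1638    0.0674    0.0551    0.1812]
  [  0.1099    1.0544    0.0875    0.1554    0.1338    0.0781    0.1109]
  [  0.1592    0.0888    1.1617    0.0950    0.1661    0.0415    0.1739]
  [  0.1761    0.1499    0.1636    1.1360    0.1099    0.0856    0.1423]
  [  0.1280    0.1402    0.1367    0.0699    1.1414    0.0566    0.0849]
  [  0.1560    0.0587    0.0852    0.1065    0.0881    1.0760    0.1216]
  [  0.1260    0.0470    0.1337    0.1031    0.0809    0.0841    1.1020]
Total output x = L · d:
  x_0 = 1.1545·93 + 0.1270·42 + 0.1836·49 + 0.1638·30 + 0.0674·81 + 0.0551·59 + 0.1812·45 = 143.4857
  x_1 = 0.1099·93 + 1.0544·42 + 0.0875·49 + 0.1554·30 + 0.1338·81 + 0.0781·59 + 0.1109·45 = 83.8847
  x_2 = 0.1592·93 + 0.0888·42 + 1.1617·49 + 0.0950·30 + 0.1661·81 + 0.0415·59 + 0.1739·45 = 102.0331
  x_3 = 0.1761·93 + 0.1499·42 + 0.1636·49 + 1.1360·30 + 0.1099·81 + 0.0856·59 + 0.1423·45 = 85.1221
  x_4 = 0.1280·93 + 0.1402·42 + 0.1367·49 + 0.0699·30 + 1.1414·81 + 0.0566·59 + 0.0849·45 = 126.2024
  x_5 = 0.1560·93 + 0.0587·42 + 0.0852·49 + 0.1065·30 + 0.0881·81 + 1.0760·59 + 0.1216·45 = 100.4381
  x_6 = 0.1260·93 + 0.0470·42 + 0.1337·49 + 0.1031·30 + 0.0809·81 + 0.0841·59 + 1.1020·45 = 84.4497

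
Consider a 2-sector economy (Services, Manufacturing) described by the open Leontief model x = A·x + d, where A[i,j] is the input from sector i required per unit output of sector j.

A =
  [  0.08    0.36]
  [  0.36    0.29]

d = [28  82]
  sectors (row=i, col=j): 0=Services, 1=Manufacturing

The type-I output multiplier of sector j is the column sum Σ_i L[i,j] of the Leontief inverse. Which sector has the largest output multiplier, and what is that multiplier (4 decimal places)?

Manufacturing (2.4446)

Form M = I − A:
  [  0.92   -0.36]
  [ -0.36    0.71]
Leontief inverse L = M⁻¹:
  [  1.3560    0.6875]
  [  0.6875    1.7571]
Total output x = L · d:
  x_0 = 1.3560·28 + 0.6875·82 = 94.3468
  x_1 = 0.6875·28 + 1.7571·82 = 163.3308
Output multipliers (column sums of L):
  Services: 2.0435
  Manufacturing: 2.4446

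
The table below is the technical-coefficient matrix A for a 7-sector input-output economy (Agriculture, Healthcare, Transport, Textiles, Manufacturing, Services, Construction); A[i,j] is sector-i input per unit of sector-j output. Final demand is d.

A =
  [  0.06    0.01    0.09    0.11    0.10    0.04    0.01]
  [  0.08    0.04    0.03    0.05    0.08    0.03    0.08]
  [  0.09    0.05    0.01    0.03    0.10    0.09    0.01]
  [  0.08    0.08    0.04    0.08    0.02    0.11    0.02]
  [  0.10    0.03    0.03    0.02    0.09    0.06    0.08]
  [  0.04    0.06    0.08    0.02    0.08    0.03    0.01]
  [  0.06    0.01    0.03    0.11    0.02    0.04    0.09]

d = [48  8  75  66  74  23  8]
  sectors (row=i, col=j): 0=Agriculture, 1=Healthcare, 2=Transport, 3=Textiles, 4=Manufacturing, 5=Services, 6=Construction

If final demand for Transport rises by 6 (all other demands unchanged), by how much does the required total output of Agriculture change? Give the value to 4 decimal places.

Form M = I − A:
  [  0.94   -0.01   -0.09   -0.11   -0.10   -0.04   -0.01]
  [ -0.08    0.96   -0.03   -0.05   -0.08   -0.03   -0.08]
  [ -0.09   -0.05    0.99   -0.03   -0.10   -0.09   -0.01]
  [ -0.08   -0.08   -0.04    0.92   -0.02   -0.11   -0.02]
  [ -0.10   -0.03   -0.03   -0.02    0.91   -0.06   -0.08]
  [ -0.04   -0.06   -0.08   -0.02   -0.08    0.97   -0.01]
  [ -0.06   -0.01   -0.03   -0.11   -0.02   -0.04    0.91]
Leontief inverse L = M⁻¹:
  [  1.1134    0.0407    0.1210    0.1486    0.1508    0.0860    0.0346]
  [  0.1270    1.0630    0.0599    0.0921    0.1242    0.0663    0.1092]
  [  0.1349    0.0737    1.0427    0.0643    0.1488    0.1225    0.0353]
  [  0.1288    0.1107    0.0759    1.1210    0.0710    0.1491    0.0445]
  [  0.1481    0.0528    0.0632    0.0626    1.1389    0.0957    0.1095]
  [  0.0808    0.0805    0.1021    0.0470    0.1221    1.0604    0.0325]
  [  0.1016    0.0349    0.0581    0.1519    0.0552    0.0772    1.1128]
Total output x = L · d:
  x_0 = 1.1134·48 + 0.0407·8 + 0.1210·75 + 0.1486·66 + 0.1508·74 + 0.0860·23 + 0.0346·8 = 86.0707
  x_1 = 0.1270·48 + 1.0630·8 + 0.0599·75 + 0.0921·66 + 0.1242·74 + 0.0663·23 + 0.1092·8 = 36.7671
  x_2 = 0.1349·48 + 0.0737·8 + 1.0427·75 + 0.0643·66 + 0.1488·74 + 0.1225·23 + 0.0353·8 = 103.6197
  x_3 = 0.1288·48 + 0.1107·8 + 0.0759·75 + 1.1210·66 + 0.0710·74 + 0.1491·23 + 0.0445·8 = 95.7817
  x_4 = 0.1481·48 + 0.0528·8 + 0.0632·75 + 0.0626·66 + 1.1389·74 + 0.0957·23 + 0.1095·8 = 103.7539
  x_5 = 0.0808·48 + 0.0805·8 + 0.1021·75 + 0.0470·66 + 0.1221·74 + 1.0604·23 + 0.0325·8 = 48.9663
  x_6 = 0.1016·48 + 0.0349·8 + 0.0581·75 + 0.1519·66 + 0.0552·74 + 0.0772·23 + 1.1128·8 = 34.2969
Δx_0 = L[0,2] · Δd_2 = 0.1210 · 6 = 0.7262

0.7262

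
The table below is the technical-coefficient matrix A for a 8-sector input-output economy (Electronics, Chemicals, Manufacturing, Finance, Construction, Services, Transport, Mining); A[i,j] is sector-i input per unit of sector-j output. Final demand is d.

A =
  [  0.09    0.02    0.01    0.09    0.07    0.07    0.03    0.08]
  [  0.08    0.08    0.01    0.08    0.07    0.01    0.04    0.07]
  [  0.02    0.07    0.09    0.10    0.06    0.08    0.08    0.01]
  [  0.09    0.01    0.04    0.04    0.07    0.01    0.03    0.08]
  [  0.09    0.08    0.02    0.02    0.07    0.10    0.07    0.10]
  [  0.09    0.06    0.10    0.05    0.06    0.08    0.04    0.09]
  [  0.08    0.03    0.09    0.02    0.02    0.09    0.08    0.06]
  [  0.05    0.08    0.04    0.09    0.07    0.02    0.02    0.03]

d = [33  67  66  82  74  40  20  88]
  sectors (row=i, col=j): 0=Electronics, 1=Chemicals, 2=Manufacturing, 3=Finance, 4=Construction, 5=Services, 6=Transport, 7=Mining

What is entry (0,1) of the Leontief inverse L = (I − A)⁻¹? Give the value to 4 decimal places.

Form M = I − A:
  [  0.91   -0.02   -0.01   -0.09   -0.07   -0.07   -0.03   -0.08]
  [ -0.08    0.92   -0.01   -0.08   -0.07   -0.01   -0.04   -0.07]
  [ -0.02   -0.07    0.91   -0.10   -0.06   -0.08   -0.08   -0.01]
  [ -0.09   -0.01   -0.04    0.96   -0.07   -0.01   -0.03   -0.08]
  [ -0.09   -0.08   -0.02   -0.02    0.93   -0.10   -0.07   -0.10]
  [ -0.09   -0.06   -0.10   -0.05   -0.06    0.92   -0.04   -0.09]
  [ -0.08   -0.03   -0.09   -0.02   -0.02   -0.09    0.92   -0.06]
  [ -0.05   -0.08   -0.04   -0.09   -0.07   -0.02   -0.02    0.97]
Leontief inverse L = M⁻¹:
  [  1.1572    0.0633    0.0481    0.1421    0.1252    0.1177    0.0670    0.1402]
  [  0.1431    1.1220    0.0409    0.1298    0.1220    0.0514    0.0755    0.1259]
  [  0.0918    0.1204    1.1417    0.1568    0.1186    0.1364    0.1292    0.0738]
  [  0.1414    0.0462    0.0693    1.0840    0.1142    0.0502    0.0616    0.1254]
  [  0.1698    0.1376    0.0687    0.0850    1.1349    0.1599    0.1173    0.1707]
  [  0.1680    0.1189    0.1527    0.1205    0.1281    1.1419    0.0907    0.1587]
  [  0.1445    0.0773    0.1397    0.0779    0.0739    0.1454    1.1242    0.1160]
  [  0.1070    0.1190    0.0704    0.1353    0.1181    0.0587    0.0542    1.0812]
Total output x = L · d:
  x_0 = 1.1572·33 + 0.0633·67 + 0.0481·66 + 0.1421·82 + 0.1252·74 + 0.1177·40 + 0.0670·20 + 0.1402·88 = 84.9062
  x_1 = 0.1431·33 + 1.1220·67 + 0.0409·66 + 0.1298·82 + 0.1220·74 + 0.0514·40 + 0.0755·20 + 0.1259·88 = 116.9181
  x_2 = 0.0918·33 + 0.1204·67 + 1.1417·66 + 0.1568·82 + 0.1186·74 + 0.1364·40 + 0.1292·20 + 0.0738·88 = 122.6181
  x_3 = 0.1414·33 + 0.0462·67 + 0.0693·66 + 1.0840·82 + 0.1142·74 + 0.0502·40 + 0.0616·20 + 0.1254·88 = 123.9536
  x_4 = 0.1698·33 + 0.1376·67 + 0.0687·66 + 0.0850·82 + 1.1349·74 + 0.1599·40 + 0.1173·20 + 0.1707·88 = 134.0751
  x_5 = 0.1680·33 + 0.1189·67 + 0.1527·66 + 0.1205·82 + 0.1281·74 + 1.1419·40 + 0.0907·20 + 0.1587·88 = 104.4045
  x_6 = 0.1445·33 + 0.0773·67 + 0.1397·66 + 0.0779·82 + 0.0739·74 + 0.1454·40 + 1.1242·20 + 0.1160·88 = 69.5285
  x_7 = 0.1070·33 + 0.1190·67 + 0.0704·66 + 0.1353·82 + 0.1181·74 + 0.0587·40 + 0.0542·20 + 1.0812·88 = 134.5600

L[0,1] = 0.0633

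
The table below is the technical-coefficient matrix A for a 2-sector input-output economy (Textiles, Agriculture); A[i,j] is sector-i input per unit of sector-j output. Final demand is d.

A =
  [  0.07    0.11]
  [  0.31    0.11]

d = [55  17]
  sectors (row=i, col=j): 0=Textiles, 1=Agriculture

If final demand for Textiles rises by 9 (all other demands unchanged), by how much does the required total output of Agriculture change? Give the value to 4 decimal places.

Form M = I − A:
  [  0.93   -0.11]
  [ -0.31    0.89]
Leontief inverse L = M⁻¹:
  [  1.1215    0.1386]
  [  0.3906    1.1719]
Total output x = L · d:
  x_0 = 1.1215·55 + 0.1386·17 = 64.0373
  x_1 = 0.3906·55 + 1.1719·17 = 41.4062
Δx_1 = L[1,0] · Δd_0 = 0.3906 · 9 = 3.5156

3.5156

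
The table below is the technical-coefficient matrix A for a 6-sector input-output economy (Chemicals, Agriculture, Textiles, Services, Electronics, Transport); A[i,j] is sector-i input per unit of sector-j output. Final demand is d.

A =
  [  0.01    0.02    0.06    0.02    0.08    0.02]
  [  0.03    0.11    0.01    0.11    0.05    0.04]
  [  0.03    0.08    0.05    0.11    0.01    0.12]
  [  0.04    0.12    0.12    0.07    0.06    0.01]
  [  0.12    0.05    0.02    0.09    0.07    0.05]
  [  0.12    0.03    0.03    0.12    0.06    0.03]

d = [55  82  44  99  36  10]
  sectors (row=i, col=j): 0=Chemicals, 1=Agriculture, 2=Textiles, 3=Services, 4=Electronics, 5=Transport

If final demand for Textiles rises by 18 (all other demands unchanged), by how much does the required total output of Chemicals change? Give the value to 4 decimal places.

1.3553

Form M = I − A:
  [  0.99   -0.02   -0.06   -0.02   -0.08   -0.02]
  [ -0.03    0.89   -0.01   -0.11   -0.05   -0.04]
  [ -0.03   -0.08    0.95   -0.11   -0.01   -0.12]
  [ -0.04   -0.12   -0.12    0.93   -0.06   -0.01]
  [ -0.12   -0.05   -0.02   -0.09    0.93   -0.05]
  [ -0.12   -0.03   -0.03   -0.12   -0.06    0.97]
Leontief inverse L = M⁻¹:
  [  1.0322    0.0436    0.0753    0.0506    0.0977    0.0379]
  [  0.0598    1.1565    0.0396    0.1584    0.0818    0.0597]
  [  0.0665    0.1291    1.0849    0.1680    0.0445    0.1449]
  [  0.0722    0.1744    0.1525    1.1302    0.0930    0.0440]
  [  0.1529    0.0913    0.0535    0.1369    1.1074    0.0720]
  [  0.1500    0.0724    0.0663    0.1646    0.0960    1.0518]
Total output x = L · d:
  x_0 = 1.0322·55 + 0.0436·82 + 0.0753·44 + 0.0506·99 + 0.0977·36 + 0.0379·10 = 72.5589
  x_1 = 0.0598·55 + 1.1565·82 + 0.0396·44 + 0.1584·99 + 0.0818·36 + 0.0597·10 = 119.0784
  x_2 = 0.0665·55 + 0.1291·82 + 1.0849·44 + 0.1680·99 + 0.0445·36 + 0.1449·10 = 81.6670
  x_3 = 0.0722·55 + 0.1744·82 + 0.1525·44 + 1.1302·99 + 0.0930·36 + 0.0440·10 = 140.6547
  x_4 = 0.1529·55 + 0.0913·82 + 0.0535·44 + 0.1369·99 + 1.1074·36 + 0.0720·10 = 72.3891
  x_5 = 0.1500·55 + 0.0724·82 + 0.0663·44 + 0.1646·99 + 0.0960·36 + 1.0518·10 = 47.3725
Δx_0 = L[0,2] · Δd_2 = 0.0753 · 18 = 1.3553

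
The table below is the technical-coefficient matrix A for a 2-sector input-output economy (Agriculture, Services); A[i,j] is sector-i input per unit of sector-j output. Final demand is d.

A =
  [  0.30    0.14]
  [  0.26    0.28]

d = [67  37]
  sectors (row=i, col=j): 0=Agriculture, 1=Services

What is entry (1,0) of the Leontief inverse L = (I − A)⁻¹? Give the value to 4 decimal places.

Form M = I − A:
  [  0.70   -0.14]
  [ -0.26    0.72]
Leontief inverse L = M⁻¹:
  [  1.5398    0.2994]
  [  0.5560    1.4970]
Total output x = L · d:
  x_0 = 1.5398·67 + 0.2994·37 = 114.2429
  x_1 = 0.5560·67 + 1.4970·37 = 92.6433

L[1,0] = 0.5560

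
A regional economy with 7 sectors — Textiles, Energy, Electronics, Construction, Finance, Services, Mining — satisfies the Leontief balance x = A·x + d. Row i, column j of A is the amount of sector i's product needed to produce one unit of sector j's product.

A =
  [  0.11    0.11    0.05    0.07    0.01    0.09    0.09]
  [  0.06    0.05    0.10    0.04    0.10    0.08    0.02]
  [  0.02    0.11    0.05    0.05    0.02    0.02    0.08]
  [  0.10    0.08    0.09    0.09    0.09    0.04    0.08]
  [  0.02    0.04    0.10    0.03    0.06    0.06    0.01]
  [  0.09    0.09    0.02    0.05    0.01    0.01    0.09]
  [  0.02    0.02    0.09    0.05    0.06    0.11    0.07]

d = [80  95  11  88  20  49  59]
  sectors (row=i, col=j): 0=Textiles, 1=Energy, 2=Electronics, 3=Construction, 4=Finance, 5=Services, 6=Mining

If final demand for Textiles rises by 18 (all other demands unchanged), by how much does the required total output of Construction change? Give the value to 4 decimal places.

Form M = I − A:
  [  0.89   -0.11   -0.05   -0.07   -0.01   -0.09   -0.09]
  [ -0.06    0.95   -0.10   -0.04   -0.10   -0.08   -0.02]
  [ -0.02   -0.11    0.95   -0.05   -0.02   -0.02   -0.08]
  [ -0.10   -0.08   -0.09    0.91   -0.09   -0.04   -0.08]
  [ -0.02   -0.04   -0.10   -0.03    0.94   -0.06   -0.01]
  [ -0.09   -0.09   -0.02   -0.05   -0.01    0.99   -0.09]
  [ -0.02   -0.02   -0.09   -0.05   -0.06   -0.11    0.93]
Leontief inverse L = M⁻¹:
  [  1.1718    0.1791    0.1158    0.1228    0.0571    0.1487    0.1528]
  [  0.1039    1.1076    0.1528    0.0799    0.1354    0.1209    0.0670]
  [  0.0539    0.1506    1.0973    0.0825    0.0559    0.0589    0.1162]
  [  0.1591    0.1522    0.1633    1.1448    0.1411    0.1007    0.1425]
  [  0.0492    0.0812    0.1368    0.0578    1.0851    0.0867    0.0433]
  [  0.1310    0.1350    0.0687    0.0865    0.0451    1.0552    0.1315]
  [  0.0599    0.0716    0.1377    0.0879    0.0925    0.1473    1.1173]
Total output x = L · d:
  x_0 = 1.1718·80 + 0.1791·95 + 0.1158·11 + 0.1228·88 + 0.0571·20 + 0.1487·49 + 0.1528·59 = 140.2929
  x_1 = 0.1039·80 + 1.1076·95 + 0.1528·11 + 0.0799·88 + 0.1354·20 + 0.1209·49 + 0.0670·59 = 134.8308
  x_2 = 0.0539·80 + 0.1506·95 + 1.0973·11 + 0.0825·88 + 0.0559·20 + 0.0589·49 + 0.1162·59 = 48.8147
  x_3 = 0.1591·80 + 0.1522·95 + 0.1633·11 + 1.1448·88 + 0.1411·20 + 0.1007·49 + 0.1425·59 = 145.8945
  x_4 = 0.0492·80 + 0.0812·95 + 0.1368·11 + 0.0578·88 + 1.0851·20 + 0.0867·49 + 0.0433·59 = 46.7429
  x_5 = 0.1310·80 + 0.1350·95 + 0.0687·11 + 0.0865·88 + 0.0451·20 + 1.0552·49 + 0.1315·59 = 92.0445
  x_6 = 0.0599·80 + 0.0716·95 + 0.1377·11 + 0.0879·88 + 0.0925·20 + 0.1473·49 + 1.1173·59 = 95.8279
Δx_3 = L[3,0] · Δd_0 = 0.1591 · 18 = 2.8642

2.8642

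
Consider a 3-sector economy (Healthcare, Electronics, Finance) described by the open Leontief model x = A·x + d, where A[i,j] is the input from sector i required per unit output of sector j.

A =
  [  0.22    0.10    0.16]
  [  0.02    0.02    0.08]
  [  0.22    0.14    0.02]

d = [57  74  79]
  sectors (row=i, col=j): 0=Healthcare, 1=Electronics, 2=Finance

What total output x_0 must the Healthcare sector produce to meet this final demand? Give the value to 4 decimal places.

Form M = I − A:
  [  0.78   -0.10   -0.16]
  [ -0.02    0.98   -0.08]
  [ -0.22   -0.14    0.98]
Leontief inverse L = M⁻¹:
  [  1.3527    0.1716    0.2349]
  [  0.0530    1.0392    0.0935]
  [  0.3112    0.1870    1.0865]
Total output x = L · d:
  x_0 = 1.3527·57 + 0.1716·74 + 0.2349·79 = 108.3539
  x_1 = 0.0530·57 + 1.0392·74 + 0.0935·79 = 87.3059
  x_2 = 0.3112·57 + 0.1870·74 + 1.0865·79 = 117.4089

108.3539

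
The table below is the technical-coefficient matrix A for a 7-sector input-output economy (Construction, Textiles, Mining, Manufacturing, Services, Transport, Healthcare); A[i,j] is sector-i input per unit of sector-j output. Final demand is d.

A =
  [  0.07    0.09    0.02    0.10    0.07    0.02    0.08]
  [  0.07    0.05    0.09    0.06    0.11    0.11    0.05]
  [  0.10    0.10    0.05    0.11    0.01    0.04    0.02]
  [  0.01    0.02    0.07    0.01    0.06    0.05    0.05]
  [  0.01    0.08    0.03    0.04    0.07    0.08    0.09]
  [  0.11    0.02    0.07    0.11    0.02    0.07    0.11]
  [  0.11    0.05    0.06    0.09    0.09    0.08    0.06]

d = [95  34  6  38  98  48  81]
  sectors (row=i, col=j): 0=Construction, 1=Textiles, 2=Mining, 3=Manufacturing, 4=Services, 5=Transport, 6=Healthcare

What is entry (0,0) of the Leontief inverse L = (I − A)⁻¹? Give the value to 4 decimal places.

Form M = I − A:
  [  0.93   -0.09   -0.02   -0.10   -0.07   -0.02   -0.08]
  [ -0.07    0.95   -0.09   -0.06   -0.11   -0.11   -0.05]
  [ -0.10   -0.10    0.95   -0.11   -0.01   -0.04   -0.02]
  [ -0.01   -0.02   -0.07    0.99   -0.06   -0.05   -0.05]
  [ -0.01   -0.08   -0.03   -0.04    0.93   -0.08   -0.09]
  [ -0.11   -0.02   -0.07   -0.11   -0.02    0.93   -0.11]
  [ -0.11   -0.05   -0.06   -0.09   -0.09   -0.08    0.94]
Leontief inverse L = M⁻¹:
  [  1.1199    0.1353    0.0655    0.1539    0.1253    0.0734    0.1327]
  [  0.1360    1.1071    0.1428    0.1331    0.1663    0.1715    0.1166]
  [  0.1491    0.1431    1.0939    0.1635    0.0589    0.0869    0.0681]
  [  0.0459    0.0501    0.0970    1.0487    0.0878    0.0821    0.0824]
  [  0.0622    0.1199    0.0735    0.0943    1.1175    0.1320    0.1407]
  [  0.1738    0.0717    0.1194    0.1784    0.0749    1.1232    0.1692]
  [  0.1729    0.1062    0.1116    0.1601    0.1490    0.1393    1.1257]
Total output x = L · d:
  x_0 = 1.1199·95 + 0.1353·34 + 0.0655·6 + 0.1539·38 + 0.1253·98 + 0.0734·48 + 0.1327·81 = 143.7793
  x_1 = 0.1360·95 + 1.1071·34 + 0.1428·6 + 0.1331·38 + 0.1663·98 + 0.1715·48 + 0.1166·81 = 90.4403
  x_2 = 0.1491·95 + 0.1431·34 + 1.0939·6 + 0.1635·38 + 0.0589·98 + 0.0869·48 + 0.0681·81 = 47.2690
  x_3 = 0.0459·95 + 0.0501·34 + 0.0970·6 + 1.0487·38 + 0.0878·98 + 0.0821·48 + 0.0824·81 = 65.7217
  x_4 = 0.0622·95 + 0.1199·34 + 0.0735·6 + 0.0943·38 + 1.1175·98 + 0.1320·48 + 0.1407·81 = 141.2546
  x_5 = 0.1738·95 + 0.0717·34 + 0.1194·6 + 0.1784·38 + 0.0749·98 + 1.1232·48 + 0.1692·81 = 101.4060
  x_6 = 0.1729·95 + 0.1062·34 + 0.1116·6 + 0.1601·38 + 0.1490·98 + 0.1393·48 + 1.1257·81 = 139.2705

L[0,0] = 1.1199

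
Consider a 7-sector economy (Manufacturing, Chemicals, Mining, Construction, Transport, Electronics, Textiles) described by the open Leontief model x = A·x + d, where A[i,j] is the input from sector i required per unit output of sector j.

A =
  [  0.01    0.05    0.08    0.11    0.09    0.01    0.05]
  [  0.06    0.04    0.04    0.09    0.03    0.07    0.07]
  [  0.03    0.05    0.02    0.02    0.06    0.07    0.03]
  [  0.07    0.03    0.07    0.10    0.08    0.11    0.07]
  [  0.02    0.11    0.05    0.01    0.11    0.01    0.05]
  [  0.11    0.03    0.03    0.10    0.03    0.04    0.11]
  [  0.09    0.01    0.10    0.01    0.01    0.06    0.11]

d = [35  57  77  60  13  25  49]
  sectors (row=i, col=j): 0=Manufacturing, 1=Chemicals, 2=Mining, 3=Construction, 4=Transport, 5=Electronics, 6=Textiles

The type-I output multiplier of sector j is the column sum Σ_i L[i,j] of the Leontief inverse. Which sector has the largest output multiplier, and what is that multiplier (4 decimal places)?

Form M = I − A:
  [  0.99   -0.05   -0.08   -0.11   -0.09   -0.01   -0.05]
  [ -0.06    0.96   -0.04   -0.09   -0.03   -0.07   -0.07]
  [ -0.03   -0.05    0.98   -0.02   -0.06   -0.07   -0.03]
  [ -0.07   -0.03   -0.07    0.90   -0.08   -0.11   -0.07]
  [ -0.02   -0.11   -0.05   -0.01    0.89   -0.01   -0.05]
  [ -0.11   -0.03   -0.03   -0.10   -0.03    0.96   -0.11]
  [ -0.09   -0.01   -0.10   -0.01   -0.01   -0.06    0.89]
Leontief inverse L = M⁻¹:
  [  1.0458    0.0829    0.1171    0.1467    0.1324    0.0496    0.0943]
  [  0.1011    1.0679    0.0806    0.1351    0.0688    0.1085    0.1203]
  [  0.0575    0.0725    1.0454    0.0495    0.0870    0.0927    0.0644]
  [  0.1221    0.0704    0.1208    1.1562    0.1336    0.1575    0.1344]
  [  0.0494    0.1414    0.0813    0.0400    1.1447    0.0388    0.0889]
  [  0.1534    0.0609    0.0795    0.1495    0.0747    1.0818    0.1657]
  [  0.1256    0.0350    0.1378    0.0454    0.0433    0.0918    1.1554]
Total output x = L · d:
  x_0 = 1.0458·35 + 0.0829·57 + 0.1171·77 + 0.1467·60 + 0.1324·13 + 0.0496·25 + 0.0943·49 = 66.7302
  x_1 = 0.1011·35 + 1.0679·57 + 0.0806·77 + 0.1351·60 + 0.0688·13 + 0.1085·25 + 0.1203·49 = 88.2203
  x_2 = 0.0575·35 + 0.0725·57 + 1.0454·77 + 0.0495·60 + 0.0870·13 + 0.0927·25 + 0.0644·49 = 96.2222
  x_3 = 0.1221·35 + 0.0704·57 + 0.1208·77 + 1.1562·60 + 0.1336·13 + 0.1575·25 + 0.1344·49 = 99.2199
  x_4 = 0.0494·35 + 0.1414·57 + 0.0813·77 + 0.0400·60 + 1.1447·13 + 0.0388·25 + 0.0889·49 = 38.6552
  x_5 = 0.1534·35 + 0.0609·57 + 0.0795·77 + 0.1495·60 + 0.0747·13 + 1.0818·25 + 0.1657·49 = 60.0707
  x_6 = 0.1256·35 + 0.0350·57 + 0.1378·77 + 0.0454·60 + 0.0433·13 + 0.0918·25 + 1.1554·49 = 79.2058
Output multipliers (column sums of L):
  Manufacturing: 1.6549
  Chemicals: 1.5310
  Mining: 1.6627
  Construction: 1.7225
  Transport: 1.6846
  Electronics: 1.6207
  Textiles: 1.8234

Textiles (1.8234)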